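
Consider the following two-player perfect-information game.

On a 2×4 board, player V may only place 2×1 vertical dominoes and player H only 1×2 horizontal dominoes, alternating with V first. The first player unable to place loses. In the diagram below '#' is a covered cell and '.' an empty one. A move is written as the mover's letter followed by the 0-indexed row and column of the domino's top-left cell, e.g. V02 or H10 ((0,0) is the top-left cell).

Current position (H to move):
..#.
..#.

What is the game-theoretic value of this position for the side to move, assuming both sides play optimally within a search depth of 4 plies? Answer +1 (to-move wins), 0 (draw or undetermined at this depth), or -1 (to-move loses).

[..#./..#.] H move#1: H00:+1/###./..#.*, H10:+1/..#./###.
[###./..#.] V move#2: V03:-1/####/..##*
[####/..##] H move#3: H10:+1/####/####*
[####/####] end (terminal -1, V#4); searched ..#./..#. to 4

value(..#./..#., H) = +1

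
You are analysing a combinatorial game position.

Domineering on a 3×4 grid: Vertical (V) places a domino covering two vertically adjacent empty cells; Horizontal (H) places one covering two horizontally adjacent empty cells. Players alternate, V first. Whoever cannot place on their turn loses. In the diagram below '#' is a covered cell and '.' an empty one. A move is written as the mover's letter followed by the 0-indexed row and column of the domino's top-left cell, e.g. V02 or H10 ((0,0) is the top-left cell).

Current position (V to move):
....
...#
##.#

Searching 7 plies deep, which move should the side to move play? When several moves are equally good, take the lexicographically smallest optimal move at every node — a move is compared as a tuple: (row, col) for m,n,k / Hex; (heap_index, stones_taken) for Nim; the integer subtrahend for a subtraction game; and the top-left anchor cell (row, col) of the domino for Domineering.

V's best at [..../...#/##.#]: V01

ply 1, V at ..../...#/##.# | V00=-1→#.../#..#/##.#; V01=+1→.#../.#.#/##.#*; V02=-1→..#./..##/##.#; V12=-1→..../..##/####
ply 2, H at .#../.#.#/##.# | H02=-1→.###/.#.#/##.#*
ply 3, V at .###/.#.#/##.# | V00=+1→####/##.#/##.#*; V12=+1→.###/.###/####
ply 4: ####/##.#/##.# is terminal -1 (H); from ..../...#/##.# depth 7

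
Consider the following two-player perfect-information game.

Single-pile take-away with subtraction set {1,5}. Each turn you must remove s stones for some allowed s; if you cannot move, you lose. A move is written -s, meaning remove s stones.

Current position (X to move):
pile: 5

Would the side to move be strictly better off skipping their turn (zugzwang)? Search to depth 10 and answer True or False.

p1 X@[5]: -1[4]+1* -5[0]+1
p2 O@[4]: -1[3]-1*
p3 X@[3]: -1[2]+1*
p4 O@[2]: -1[1]-1*
p5 X@[1]: -1[0]+1*
p6 O@[0] terminal -1; root [5] d10
suppose X passes — search the same position with O to move:
pass> p1 O@[5]: -1[4]+1* -5[0]+1
pass> p2 X@[4]: -1[3]-1*
pass> p3 O@[3]: -1[2]+1*
pass> p4 X@[2]: -1[1]-1*
pass> p5 O@[1]: -1[0]+1*
pass> p6 X@[0] terminal -1; root [5] d10
for X: play +1, pass -1

zugzwang(5, X) = False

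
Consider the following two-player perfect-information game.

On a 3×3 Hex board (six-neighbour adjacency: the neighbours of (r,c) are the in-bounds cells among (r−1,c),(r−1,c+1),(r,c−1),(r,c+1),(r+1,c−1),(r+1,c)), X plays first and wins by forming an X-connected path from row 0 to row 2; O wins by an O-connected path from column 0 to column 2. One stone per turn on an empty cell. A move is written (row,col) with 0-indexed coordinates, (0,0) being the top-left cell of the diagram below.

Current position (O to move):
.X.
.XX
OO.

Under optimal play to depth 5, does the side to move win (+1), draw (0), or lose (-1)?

[.X./.XX/OO.] O move#1: (0,0):-1/OX./.XX/OO., (0,2):-1/.XO/.XX/OO., (1,0):-1/.X./OXX/OO., (2,2):+1/.X./.XX/OOO*
[.X./.XX/OOO] end (terminal -1, X#2); searched .X./.XX/OO. to 5

value(.X./.XX/OO., O) = +1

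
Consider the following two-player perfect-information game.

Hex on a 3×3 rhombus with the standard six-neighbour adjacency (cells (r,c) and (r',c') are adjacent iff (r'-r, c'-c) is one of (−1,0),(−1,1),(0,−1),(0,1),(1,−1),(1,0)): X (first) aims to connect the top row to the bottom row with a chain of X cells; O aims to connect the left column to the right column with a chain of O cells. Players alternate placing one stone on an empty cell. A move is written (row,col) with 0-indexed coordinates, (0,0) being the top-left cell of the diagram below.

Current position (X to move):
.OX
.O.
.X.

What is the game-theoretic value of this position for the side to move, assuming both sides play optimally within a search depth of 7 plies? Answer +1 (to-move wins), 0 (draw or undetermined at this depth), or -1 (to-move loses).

value(.OX/.O./.X., X) = +1

ply 1, X at .OX/.O./.X. | (0,0)=-1→XOX/.O./.X.; (1,0)=-1→.OX/XO./.X.; (1,2)=+1→.OX/.OX/.X.*; (2,0)=-1→.OX/.O./XX.; (2,2)=-1→.OX/.O./.XX
ply 2: .OX/.OX/.X. is terminal -1 (O); from .OX/.O./.X. depth 7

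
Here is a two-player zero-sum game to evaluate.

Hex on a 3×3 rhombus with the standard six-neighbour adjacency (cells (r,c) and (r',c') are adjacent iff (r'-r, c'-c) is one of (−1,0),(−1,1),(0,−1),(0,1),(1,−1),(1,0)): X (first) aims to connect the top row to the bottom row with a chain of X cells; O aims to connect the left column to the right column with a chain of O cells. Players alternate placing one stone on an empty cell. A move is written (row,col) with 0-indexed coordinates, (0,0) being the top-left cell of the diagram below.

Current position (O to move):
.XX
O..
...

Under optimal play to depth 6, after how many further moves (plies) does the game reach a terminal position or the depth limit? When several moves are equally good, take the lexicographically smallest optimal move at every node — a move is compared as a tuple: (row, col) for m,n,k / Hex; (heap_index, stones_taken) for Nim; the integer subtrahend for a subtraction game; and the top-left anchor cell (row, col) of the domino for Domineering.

p1 O@[.XX/O../...]: (0,0)[OXX/O../...]-1 (1,1)[.XX/OO./...]-1 (1,2)[.XX/O.O/...]-1 (2,0)[.XX/O../O..]-1 (2,1)[.XX/O../.O.]+1* (2,2)[.XX/O../..O]-1
p2 X@[.XX/O../.O.]: (0,0)[XXX/O../.O.]-1* (1,1)[.XX/OX./.O.]-1 (1,2)[.XX/O.X/.O.]-1 (2,0)[.XX/O../XO.]-1 (2,2)[.XX/O../.OX]-1
p3 O@[XXX/O../.O.]: (1,1)[XXX/OO./.O.]+1* (1,2)[XXX/O.O/.O.]+1 (2,0)[XXX/O../OO.]+1 (2,2)[XXX/O../.OO]+1
p4 X@[XXX/OO./.O.]: (1,2)[XXX/OOX/.O.]-1* (2,0)[XXX/OO./XO.]-1 (2,2)[XXX/OO./.OX]-1
p5 O@[XXX/OOX/.O.]: (2,0)[XXX/OOX/OO.]-1 (2,2)[XXX/OOX/.OO]+1*
p6 X@[XXX/OOX/.OO] terminal -1; root [.XX/O../...] d6

PV length from [.XX/O../...]: 5 plies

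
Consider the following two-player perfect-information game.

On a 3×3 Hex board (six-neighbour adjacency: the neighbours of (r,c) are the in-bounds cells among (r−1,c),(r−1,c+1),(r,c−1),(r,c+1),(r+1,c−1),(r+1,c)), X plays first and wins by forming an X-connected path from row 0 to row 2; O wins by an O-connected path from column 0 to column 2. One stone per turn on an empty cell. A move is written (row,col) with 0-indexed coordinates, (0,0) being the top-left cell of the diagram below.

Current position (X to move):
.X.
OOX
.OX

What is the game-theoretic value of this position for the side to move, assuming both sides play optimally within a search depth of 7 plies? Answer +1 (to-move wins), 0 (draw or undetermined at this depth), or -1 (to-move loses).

value(.X./OOX/.OX, X) = +1

ply 1, X at .X./OOX/.OX | (0,0)=-1→XX./OOX/.OX; (0,2)=+1→.XX/OOX/.OX*; (2,0)=-1→.X./OOX/XOX
ply 2: .XX/OOX/.OX is terminal -1 (O); from .X./OOX/.OX depth 7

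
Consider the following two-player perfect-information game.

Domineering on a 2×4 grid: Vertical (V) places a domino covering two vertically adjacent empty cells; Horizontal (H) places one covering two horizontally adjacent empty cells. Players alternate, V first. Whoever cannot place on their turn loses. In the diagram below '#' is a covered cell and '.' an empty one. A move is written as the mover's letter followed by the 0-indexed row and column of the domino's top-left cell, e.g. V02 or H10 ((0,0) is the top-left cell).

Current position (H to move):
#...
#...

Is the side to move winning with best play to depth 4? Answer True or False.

H winning at [#.../#...]: True

ply 1, H at #.../#... | H01=+1→###./#...*; H02=+1→#.##/#...; H11=+1→#.../###.; H12=+1→#.../#.##
ply 2, V at ###./#... | V03=-1→####/#..#*
ply 3, H at ####/#..# | H11=+1→####/####*
ply 4: ####/#### is terminal -1 (V); from #.../#... depth 4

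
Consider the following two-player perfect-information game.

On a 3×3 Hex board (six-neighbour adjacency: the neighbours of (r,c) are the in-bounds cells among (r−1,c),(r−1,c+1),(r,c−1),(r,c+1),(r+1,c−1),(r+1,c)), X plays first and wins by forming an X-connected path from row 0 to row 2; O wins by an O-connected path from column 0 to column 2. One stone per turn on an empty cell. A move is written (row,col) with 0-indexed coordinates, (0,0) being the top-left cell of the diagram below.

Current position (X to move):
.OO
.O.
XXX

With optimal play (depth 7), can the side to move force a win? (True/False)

X winning at [.OO/.O./XXX]: False

ply 1, X at .OO/.O./XXX | (0,0)=-1→XOO/.O./XXX*; (1,0)=-1→.OO/XO./XXX; (1,2)=-1→.OO/.OX/XXX
ply 2, O at XOO/.O./XXX | (1,0)=+1→XOO/OO./XXX*; (1,2)=-1→XOO/.OO/XXX
ply 3: XOO/OO./XXX is terminal -1 (X); from .OO/.O./XXX depth 7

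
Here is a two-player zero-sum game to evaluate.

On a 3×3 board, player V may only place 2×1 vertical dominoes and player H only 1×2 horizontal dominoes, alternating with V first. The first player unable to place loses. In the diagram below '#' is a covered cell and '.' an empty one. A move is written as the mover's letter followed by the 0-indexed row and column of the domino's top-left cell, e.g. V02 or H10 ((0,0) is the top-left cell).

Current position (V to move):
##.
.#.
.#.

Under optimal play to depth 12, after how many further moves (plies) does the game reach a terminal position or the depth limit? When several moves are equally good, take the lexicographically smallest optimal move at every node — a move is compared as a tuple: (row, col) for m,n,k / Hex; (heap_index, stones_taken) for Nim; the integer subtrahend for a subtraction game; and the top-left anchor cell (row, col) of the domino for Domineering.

PV length from [##./.#./.#.]: 1 ply

ply 1, V at ##./.#./.#. | V02=+1→###/.##/.#.*; V10=+1→##./##./##.; V12=+1→##./.##/.##
ply 2: ###/.##/.#. is terminal -1 (H); from ##./.#./.#. depth 12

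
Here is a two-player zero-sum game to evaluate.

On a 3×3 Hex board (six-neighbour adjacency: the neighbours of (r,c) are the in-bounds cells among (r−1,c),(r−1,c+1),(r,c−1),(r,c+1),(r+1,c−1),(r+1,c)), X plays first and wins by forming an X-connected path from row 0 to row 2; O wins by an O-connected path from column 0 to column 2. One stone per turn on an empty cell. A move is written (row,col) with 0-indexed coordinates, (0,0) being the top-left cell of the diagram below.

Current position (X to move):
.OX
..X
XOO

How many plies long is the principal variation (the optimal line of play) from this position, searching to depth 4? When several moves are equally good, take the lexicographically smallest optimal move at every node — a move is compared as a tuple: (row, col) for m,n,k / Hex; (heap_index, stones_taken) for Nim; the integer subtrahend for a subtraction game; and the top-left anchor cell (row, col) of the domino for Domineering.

PV length from [.OX/..X/XOO]: 3 plies

ply 1, X at .OX/..X/XOO | (0,0)=+1→XOX/..X/XOO*; (1,0)=+1→.OX/X.X/XOO; (1,1)=+1→.OX/.XX/XOO
ply 2, O at XOX/..X/XOO | (1,0)=-1→XOX/O.X/XOO*; (1,1)=-1→XOX/.OX/XOO
ply 3, X at XOX/O.X/XOO | (1,1)=+1→XOX/OXX/XOO*
ply 4: XOX/OXX/XOO is terminal -1 (O); from .OX/..X/XOO depth 4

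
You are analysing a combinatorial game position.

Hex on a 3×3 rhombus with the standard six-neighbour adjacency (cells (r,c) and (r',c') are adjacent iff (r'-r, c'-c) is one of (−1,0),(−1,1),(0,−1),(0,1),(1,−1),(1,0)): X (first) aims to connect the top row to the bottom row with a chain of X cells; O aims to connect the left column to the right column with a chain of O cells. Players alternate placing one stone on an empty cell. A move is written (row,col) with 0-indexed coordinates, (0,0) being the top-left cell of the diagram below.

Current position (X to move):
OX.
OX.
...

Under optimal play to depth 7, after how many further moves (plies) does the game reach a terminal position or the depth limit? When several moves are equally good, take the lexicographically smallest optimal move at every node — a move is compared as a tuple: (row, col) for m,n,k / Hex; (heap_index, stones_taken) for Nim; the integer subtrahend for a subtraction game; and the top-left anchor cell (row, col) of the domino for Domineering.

PV length from [OX./OX./...]: 3 plies

p1 X@[OX./OX./...]: (0,2)[OXX/OX./...]+1* (1,2)[OX./OXX/...]+1 (2,0)[OX./OX./X..]+1 (2,1)[OX./OX./.X.]+1 (2,2)[OX./OX./..X]+1
p2 O@[OXX/OX./...]: (1,2)[OXX/OXO/...]-1* (2,0)[OXX/OX./O..]-1 (2,1)[OXX/OX./.O.]-1 (2,2)[OXX/OX./..O]-1
p3 X@[OXX/OXO/...]: (2,0)[OXX/OXO/X..]+1* (2,1)[OXX/OXO/.X.]+1 (2,2)[OXX/OXO/..X]+1
p4 O@[OXX/OXO/X..] terminal -1; root [OX./OX./...] d7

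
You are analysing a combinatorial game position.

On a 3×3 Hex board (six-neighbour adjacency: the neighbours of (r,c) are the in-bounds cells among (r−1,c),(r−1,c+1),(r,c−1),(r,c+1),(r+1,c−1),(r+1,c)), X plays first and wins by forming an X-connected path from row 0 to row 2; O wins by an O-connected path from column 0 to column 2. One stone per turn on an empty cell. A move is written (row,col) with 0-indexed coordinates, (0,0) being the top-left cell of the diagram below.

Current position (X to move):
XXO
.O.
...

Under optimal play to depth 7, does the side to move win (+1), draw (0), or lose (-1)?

ply 1, X at XXO/.O./... | (1,0)=-1→XXO/XO./...*; (1,2)=-1→XXO/.OX/...; (2,0)=-1→XXO/.O./X..; (2,1)=-1→XXO/.O./.X.; (2,2)=-1→XXO/.O./..X
ply 2, O at XXO/XO./... | (1,2)=-1→XXO/XOO/...; (2,0)=+1→XXO/XO./O..*; (2,1)=-1→XXO/XO./.O.; (2,2)=-1→XXO/XO./..O
ply 3: XXO/XO./O.. is terminal -1 (X); from XXO/.O./... depth 7

value(XXO/.O./..., X) = -1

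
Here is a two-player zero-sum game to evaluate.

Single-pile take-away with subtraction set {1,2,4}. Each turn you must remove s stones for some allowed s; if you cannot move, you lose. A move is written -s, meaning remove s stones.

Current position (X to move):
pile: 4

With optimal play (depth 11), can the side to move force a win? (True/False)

X winning at [4]: True

ply 1, X at 4 | -1=+1→3*; -2=-1→2; -4=+1→0
ply 2, O at 3 | -1=-1→2*; -2=-1→1
ply 3, X at 2 | -1=-1→1; -2=+1→0*
ply 4: 0 is terminal -1 (O); from 4 depth 11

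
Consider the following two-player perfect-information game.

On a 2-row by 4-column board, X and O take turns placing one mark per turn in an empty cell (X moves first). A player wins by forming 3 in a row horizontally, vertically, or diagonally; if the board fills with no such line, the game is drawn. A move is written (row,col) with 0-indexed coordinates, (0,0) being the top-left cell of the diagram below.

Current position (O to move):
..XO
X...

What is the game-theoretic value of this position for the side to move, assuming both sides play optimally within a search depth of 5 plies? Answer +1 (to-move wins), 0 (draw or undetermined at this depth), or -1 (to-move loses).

ply 1, O at ..XO/X... | (0,0)=+0→O.XO/X...*; (0,1)=+0→.OXO/X...; (1,1)=+0→..XO/XO..; (1,2)=+0→..XO/X.O.; (1,3)=+0→..XO/X..O
ply 2, X at O.XO/X... | (0,1)=+0→OXXO/X...*; (1,1)=+0→O.XO/XX..; (1,2)=+0→O.XO/X.X.; (1,3)=+0→O.XO/X..X
ply 3, O at OXXO/X... | (1,1)=+0→OXXO/XO..*; (1,2)=+0→OXXO/X.O.; (1,3)=+0→OXXO/X..O
ply 4, X at OXXO/XO.. | (1,2)=+0→OXXO/XOX.*; (1,3)=+0→OXXO/XO.X
ply 5, O at OXXO/XOX. | (1,3)=+0→OXXO/XOXO*
ply 6: OXXO/XOXO is terminal +0 (X); from ..XO/X... depth 5

value(..XO/X..., O) = 0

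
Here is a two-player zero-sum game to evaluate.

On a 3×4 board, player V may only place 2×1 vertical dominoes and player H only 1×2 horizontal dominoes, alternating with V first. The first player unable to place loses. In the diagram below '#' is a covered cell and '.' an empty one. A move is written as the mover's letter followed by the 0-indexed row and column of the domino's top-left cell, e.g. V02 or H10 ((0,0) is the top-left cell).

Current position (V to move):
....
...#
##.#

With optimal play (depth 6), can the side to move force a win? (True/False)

V winning at [..../...#/##.#]: True

[..../...#/##.#] V move#1: V00:-1/#.../#..#/##.#, V01:+1/.#../.#.#/##.#*, V02:-1/..#./..##/##.#, V12:-1/..../..##/####
[.#../.#.#/##.#] H move#2: H02:-1/.###/.#.#/##.#*
[.###/.#.#/##.#] V move#3: V00:+1/####/##.#/##.#*, V12:+1/.###/.###/####
[####/##.#/##.#] end (terminal -1, H#4); searched ..../...#/##.# to 6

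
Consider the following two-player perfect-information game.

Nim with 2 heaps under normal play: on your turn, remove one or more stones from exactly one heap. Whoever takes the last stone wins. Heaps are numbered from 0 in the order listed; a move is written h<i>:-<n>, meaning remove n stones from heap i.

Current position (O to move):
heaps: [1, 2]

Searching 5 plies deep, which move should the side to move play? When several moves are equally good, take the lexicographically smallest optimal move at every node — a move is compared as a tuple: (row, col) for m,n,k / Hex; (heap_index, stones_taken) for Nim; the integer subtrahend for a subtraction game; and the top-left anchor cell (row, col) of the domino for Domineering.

O's best at [(1,2)]: h1:-1

p1 O@[(1,2)]: h0:-1[(0,2)]-1 h1:-1[(1,1)]+1* h1:-2[(1,0)]-1
p2 X@[(1,1)]: h0:-1[(0,1)]-1* h1:-1[(1,0)]-1
p3 O@[(0,1)]: h1:-1[(0,0)]+1*
p4 X@[(0,0)] terminal -1; root [(1,2)] d5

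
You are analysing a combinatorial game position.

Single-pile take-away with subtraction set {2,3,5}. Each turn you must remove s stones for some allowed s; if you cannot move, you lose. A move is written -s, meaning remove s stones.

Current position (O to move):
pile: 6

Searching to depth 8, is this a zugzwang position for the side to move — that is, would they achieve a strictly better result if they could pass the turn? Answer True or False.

zugzwang(6, O) = False

p1 O@[6]: -2[4]-1 -3[3]-1 -5[1]+1*
p2 X@[1] terminal -1; root [6] d8
pass branch (X moves first from the same position):
  | p1 X@[6]: -2[4]-1 -3[3]-1 -5[1]+1*
  | p2 O@[1] terminal -1; root [6] d8
O moving scores +1; O passing scores -1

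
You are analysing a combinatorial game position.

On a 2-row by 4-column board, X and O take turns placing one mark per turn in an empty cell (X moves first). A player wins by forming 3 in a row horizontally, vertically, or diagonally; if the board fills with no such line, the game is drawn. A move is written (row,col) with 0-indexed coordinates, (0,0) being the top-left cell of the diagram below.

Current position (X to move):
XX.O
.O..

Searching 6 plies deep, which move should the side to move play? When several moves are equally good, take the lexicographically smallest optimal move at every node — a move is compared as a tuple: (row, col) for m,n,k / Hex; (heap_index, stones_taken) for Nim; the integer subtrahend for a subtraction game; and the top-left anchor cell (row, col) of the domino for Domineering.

p1 X@[XX.O/.O..]: (0,2)[XXXO/.O..]+1* (1,0)[XX.O/XO..]+0 (1,2)[XX.O/.OX.]+0 (1,3)[XX.O/.O.X]+0
p2 O@[XXXO/.O..] terminal -1; root [XX.O/.O..] d6

X's best at [XX.O/.O..]: (0,2)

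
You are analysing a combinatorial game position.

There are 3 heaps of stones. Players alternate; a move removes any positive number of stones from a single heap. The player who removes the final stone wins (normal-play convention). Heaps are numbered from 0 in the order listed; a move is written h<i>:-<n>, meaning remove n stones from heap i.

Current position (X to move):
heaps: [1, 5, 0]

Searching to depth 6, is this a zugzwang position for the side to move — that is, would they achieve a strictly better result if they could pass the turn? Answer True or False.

zugzwang((1,5,0), X) = False

ply 1, X at (1,5,0) | h0:-1=-1→(0,5,0); h1:-1=-1→(1,4,0); h1:-2=-1→(1,3,0); h1:-3=-1→(1,2,0); h1:-4=+1→(1,1,0)*; h1:-5=-1→(1,0,0)
ply 2, O at (1,1,0) | h0:-1=-1→(0,1,0)*; h1:-1=-1→(1,0,0)
ply 3, X at (0,1,0) | h1:-1=+1→(0,0,0)*
ply 4: (0,0,0) is terminal -1 (O); from (1,5,0) depth 6
pass branch (O moves first from the same position):
  | ply 1, O at (1,5,0) | h0:-1=-1→(0,5,0); h1:-1=-1→(1,4,0); h1:-2=-1→(1,3,0); h1:-3=-1→(1,2,0); h1:-4=+1→(1,1,0)*; h1:-5=-1→(1,0,0)
  | ply 2, X at (1,1,0) | h0:-1=-1→(0,1,0)*; h1:-1=-1→(1,0,0)
  | ply 3, O at (0,1,0) | h1:-1=+1→(0,0,0)*
  | ply 4: (0,0,0) is terminal -1 (X); from (1,5,0) depth 6
X moving scores +1; X passing scores -1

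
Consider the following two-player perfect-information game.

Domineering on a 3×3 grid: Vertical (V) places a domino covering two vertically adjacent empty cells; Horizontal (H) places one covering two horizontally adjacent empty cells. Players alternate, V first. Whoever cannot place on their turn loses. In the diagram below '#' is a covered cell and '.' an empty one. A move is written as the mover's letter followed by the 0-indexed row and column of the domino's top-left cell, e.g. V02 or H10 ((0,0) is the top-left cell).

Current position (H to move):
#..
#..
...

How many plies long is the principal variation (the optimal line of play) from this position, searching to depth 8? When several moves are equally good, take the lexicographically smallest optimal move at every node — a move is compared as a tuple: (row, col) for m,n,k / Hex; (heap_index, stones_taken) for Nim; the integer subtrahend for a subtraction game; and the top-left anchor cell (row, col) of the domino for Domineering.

p1 H@[#../#../...]: H01[###/#../...]-1 H11[#../###/...]+1* H20[#../#../##.]-1 H21[#../#../.##]-1
p2 V@[#../###/...] terminal -1; root [#../#../...] d8

PV length from [#../#../...]: 1 ply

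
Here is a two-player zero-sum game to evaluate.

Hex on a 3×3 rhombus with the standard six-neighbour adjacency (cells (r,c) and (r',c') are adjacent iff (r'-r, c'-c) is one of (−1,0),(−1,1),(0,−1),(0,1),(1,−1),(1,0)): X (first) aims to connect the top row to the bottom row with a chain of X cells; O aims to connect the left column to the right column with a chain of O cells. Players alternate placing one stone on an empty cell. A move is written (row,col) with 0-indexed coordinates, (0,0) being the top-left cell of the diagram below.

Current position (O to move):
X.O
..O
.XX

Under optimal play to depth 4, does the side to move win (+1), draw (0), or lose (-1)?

value(X.O/..O/.XX, O) = +1

ply 1, O at X.O/..O/.XX | (0,1)=-1→XOO/..O/.XX; (1,0)=+1→X.O/O.O/.XX*; (1,1)=+1→X.O/.OO/.XX; (2,0)=-1→X.O/..O/OXX
ply 2, X at X.O/O.O/.XX | (0,1)=-1→XXO/O.O/.XX*; (1,1)=-1→X.O/OXO/.XX; (2,0)=-1→X.O/O.O/XXX
ply 3, O at XXO/O.O/.XX | (1,1)=+1→XXO/OOO/.XX*; (2,0)=-1→XXO/O.O/OXX
ply 4: XXO/OOO/.XX is terminal -1 (X); from X.O/..O/.XX depth 4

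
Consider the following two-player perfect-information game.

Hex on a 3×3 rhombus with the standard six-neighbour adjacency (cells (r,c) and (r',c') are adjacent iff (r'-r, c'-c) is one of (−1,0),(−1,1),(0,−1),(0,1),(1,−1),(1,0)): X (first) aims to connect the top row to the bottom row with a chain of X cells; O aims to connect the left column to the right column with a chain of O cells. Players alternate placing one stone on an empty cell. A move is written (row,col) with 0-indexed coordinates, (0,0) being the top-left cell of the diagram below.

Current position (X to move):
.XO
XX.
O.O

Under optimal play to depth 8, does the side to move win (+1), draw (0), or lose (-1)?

value(.XO/XX./O.O, X) = +1

p1 X@[.XO/XX./O.O]: (0,0)[XXO/XX./O.O]-1 (1,2)[.XO/XXX/O.O]-1 (2,1)[.XO/XX./OXO]+1*
p2 O@[.XO/XX./OXO] terminal -1; root [.XO/XX./O.O] d8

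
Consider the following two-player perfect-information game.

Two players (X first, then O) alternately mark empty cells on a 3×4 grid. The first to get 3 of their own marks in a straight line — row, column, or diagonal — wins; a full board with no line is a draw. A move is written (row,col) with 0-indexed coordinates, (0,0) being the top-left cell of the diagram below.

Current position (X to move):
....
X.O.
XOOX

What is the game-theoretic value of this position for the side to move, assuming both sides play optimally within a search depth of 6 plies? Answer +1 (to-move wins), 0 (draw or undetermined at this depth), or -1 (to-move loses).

[..../X.O./XOOX] X move#1: (0,0):+1/X.../X.O./XOOX*, (0,1):-1/.X../X.O./XOOX, (0,2):-1/..X./X.O./XOOX, (0,3):-1/...X/X.O./XOOX, (1,1):-1/..../XXO./XOOX, (1,3):-1/..../X.OX/XOOX
[X.../X.O./XOOX] end (terminal -1, O#2); searched ..../X.O./XOOX to 6

value(..../X.O./XOOX, X) = +1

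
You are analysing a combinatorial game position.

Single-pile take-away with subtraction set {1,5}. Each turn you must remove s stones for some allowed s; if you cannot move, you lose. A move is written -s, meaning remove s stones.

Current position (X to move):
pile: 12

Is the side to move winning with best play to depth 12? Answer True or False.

[12] X move#1: -1:-1/11*, -5:-1/7
[11] O move#2: -1:+1/10*, -5:+1/6
[10] X move#3: -1:-1/9*, -5:-1/5
[9] O move#4: -1:+1/8*, -5:+1/4
[8] X move#5: -1:-1/7*, -5:-1/3
[7] O move#6: -1:+1/6*, -5:+1/2
[6] X move#7: -1:-1/5*, -5:-1/1
[5] O move#8: -1:+1/4*, -5:+1/0
[4] X move#9: -1:-1/3*
[3] O move#10: -1:+1/2*
[2] X move#11: -1:-1/1*
[1] O move#12: -1:+1/0*
[0] end (terminal -1, X#13); searched 12 to 12

X winning at [12]: False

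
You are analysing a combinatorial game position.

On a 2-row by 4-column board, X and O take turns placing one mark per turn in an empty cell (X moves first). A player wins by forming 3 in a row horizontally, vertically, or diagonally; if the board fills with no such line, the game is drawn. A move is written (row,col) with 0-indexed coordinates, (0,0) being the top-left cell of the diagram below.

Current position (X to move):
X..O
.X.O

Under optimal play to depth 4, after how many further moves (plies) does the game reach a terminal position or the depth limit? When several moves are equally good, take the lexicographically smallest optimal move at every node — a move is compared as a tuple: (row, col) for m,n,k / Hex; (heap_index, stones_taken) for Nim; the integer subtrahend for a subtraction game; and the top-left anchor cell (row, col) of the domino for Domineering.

p1 X@[X..O/.X.O]: (0,1)[XX.O/.X.O]+0* (0,2)[X.XO/.X.O]+0 (1,0)[X..O/XX.O]+0 (1,2)[X..O/.XXO]+0
p2 O@[XX.O/.X.O]: (0,2)[XXOO/.X.O]+0* (1,0)[XX.O/OX.O]-1 (1,2)[XX.O/.XOO]-1
p3 X@[XXOO/.X.O]: (1,0)[XXOO/XX.O]+0* (1,2)[XXOO/.XXO]+0
p4 O@[XXOO/XX.O]: (1,2)[XXOO/XXOO]+0*
p5 X@[XXOO/XXOO] terminal +0; root [X..O/.X.O] d4

PV length from [X..O/.X.O]: 4 plies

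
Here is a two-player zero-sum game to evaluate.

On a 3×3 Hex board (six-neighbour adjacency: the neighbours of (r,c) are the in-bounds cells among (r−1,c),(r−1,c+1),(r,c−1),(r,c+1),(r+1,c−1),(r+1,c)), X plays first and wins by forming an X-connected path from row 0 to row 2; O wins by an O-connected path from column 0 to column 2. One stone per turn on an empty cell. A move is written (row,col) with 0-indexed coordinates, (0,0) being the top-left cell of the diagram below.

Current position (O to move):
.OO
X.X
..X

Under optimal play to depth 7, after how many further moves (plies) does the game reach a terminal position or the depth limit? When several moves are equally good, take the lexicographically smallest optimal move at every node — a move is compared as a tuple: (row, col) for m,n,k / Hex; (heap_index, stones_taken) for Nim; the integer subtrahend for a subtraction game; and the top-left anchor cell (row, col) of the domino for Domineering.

PV length from [.OO/X.X/..X]: 1 ply

ply 1, O at .OO/X.X/..X | (0,0)=+1→OOO/X.X/..X*; (1,1)=+1→.OO/XOX/..X; (2,0)=+1→.OO/X.X/O.X; (2,1)=-1→.OO/X.X/.OX
ply 2: OOO/X.X/..X is terminal -1 (X); from .OO/X.X/..X depth 7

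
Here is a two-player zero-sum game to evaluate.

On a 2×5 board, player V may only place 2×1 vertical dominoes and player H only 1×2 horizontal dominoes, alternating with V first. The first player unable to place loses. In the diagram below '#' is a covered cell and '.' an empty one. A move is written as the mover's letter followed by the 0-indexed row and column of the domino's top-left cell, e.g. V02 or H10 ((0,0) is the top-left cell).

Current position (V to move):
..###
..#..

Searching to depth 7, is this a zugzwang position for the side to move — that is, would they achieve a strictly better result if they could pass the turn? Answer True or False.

zugzwang(..###/..#.., V) = False

[..###/..#..] V move#1: V00:+1/#.###/#.#..*, V01:+1/.####/.##..
[#.###/#.#..] H move#2: H13:-1/#.###/#.###*
[#.###/#.###] V move#3: V01:+1/#####/#####*
[#####/#####] end (terminal -1, H#4); searched ..###/..#.. to 7
pass branch (H moves first from the same position):
  | [..###/..#..] H move#1: H00:+1/#####/..#..*, H10:+1/..###/###.., H13:-1/..###/..###
  | [#####/..#..] end (terminal -1, V#2); searched ..###/..#.. to 7
V moving scores +1; V passing scores -1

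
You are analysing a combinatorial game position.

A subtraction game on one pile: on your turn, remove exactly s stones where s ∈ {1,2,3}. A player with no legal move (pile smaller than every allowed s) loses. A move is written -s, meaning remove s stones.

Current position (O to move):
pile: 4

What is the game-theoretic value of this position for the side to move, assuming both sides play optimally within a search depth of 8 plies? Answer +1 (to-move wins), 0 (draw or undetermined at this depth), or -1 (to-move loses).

[4] O move#1: -1:-1/3*, -2:-1/2, -3:-1/1
[3] X move#2: -1:-1/2, -2:-1/1, -3:+1/0*
[0] end (terminal -1, O#3); searched 4 to 8

value(4, O) = -1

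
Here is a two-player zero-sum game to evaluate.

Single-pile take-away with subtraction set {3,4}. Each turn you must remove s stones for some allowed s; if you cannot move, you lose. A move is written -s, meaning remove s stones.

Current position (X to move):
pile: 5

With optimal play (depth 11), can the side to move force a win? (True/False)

X winning at [5]: True

ply 1, X at 5 | -3=+1→2*; -4=+1→1
ply 2: 2 is terminal -1 (O); from 5 depth 11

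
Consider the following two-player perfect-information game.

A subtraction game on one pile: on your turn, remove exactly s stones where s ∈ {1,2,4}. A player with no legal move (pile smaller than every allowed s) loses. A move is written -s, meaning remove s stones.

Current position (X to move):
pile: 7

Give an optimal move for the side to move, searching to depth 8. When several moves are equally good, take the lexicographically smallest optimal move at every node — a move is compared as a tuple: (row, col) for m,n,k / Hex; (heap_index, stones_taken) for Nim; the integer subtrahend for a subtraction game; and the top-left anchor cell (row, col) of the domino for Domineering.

X's best at [7]: -1

ply 1, X at 7 | -1=+1→6*; -2=-1→5; -4=+1→3
ply 2, O at 6 | -1=-1→5*; -2=-1→4; -4=-1→2
ply 3, X at 5 | -1=-1→4; -2=+1→3*; -4=-1→1
ply 4, O at 3 | -1=-1→2*; -2=-1→1
ply 5, X at 2 | -1=-1→1; -2=+1→0*
ply 6: 0 is terminal -1 (O); from 7 depth 8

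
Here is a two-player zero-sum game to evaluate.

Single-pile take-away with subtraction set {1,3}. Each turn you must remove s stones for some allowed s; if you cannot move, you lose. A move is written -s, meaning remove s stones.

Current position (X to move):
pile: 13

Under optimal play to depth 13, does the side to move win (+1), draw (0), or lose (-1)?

[13] X move#1: -1:+1/12*, -3:+1/10
[12] O move#2: -1:-1/11*, -3:-1/9
[11] X move#3: -1:+1/10*, -3:+1/8
[10] O move#4: -1:-1/9*, -3:-1/7
[9] X move#5: -1:+1/8*, -3:+1/6
[8] O move#6: -1:-1/7*, -3:-1/5
[7] X move#7: -1:+1/6*, -3:+1/4
[6] O move#8: -1:-1/5*, -3:-1/3
[5] X move#9: -1:+1/4*, -3:+1/2
[4] O move#10: -1:-1/3*, -3:-1/1
[3] X move#11: -1:+1/2*, -3:+1/0
[2] O move#12: -1:-1/1*
[1] X move#13: -1:+1/0*
[0] end (terminal -1, O#14); searched 13 to 13

value(13, X) = +1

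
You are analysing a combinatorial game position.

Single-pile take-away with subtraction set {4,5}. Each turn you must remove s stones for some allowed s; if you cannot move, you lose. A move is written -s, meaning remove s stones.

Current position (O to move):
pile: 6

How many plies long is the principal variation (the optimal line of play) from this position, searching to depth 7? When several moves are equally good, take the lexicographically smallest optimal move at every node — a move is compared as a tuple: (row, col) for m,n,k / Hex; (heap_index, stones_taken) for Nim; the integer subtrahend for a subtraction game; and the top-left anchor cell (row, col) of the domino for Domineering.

ply 1, O at 6 | -4=+1→2*; -5=+1→1
ply 2: 2 is terminal -1 (X); from 6 depth 7

PV length from [6]: 1 ply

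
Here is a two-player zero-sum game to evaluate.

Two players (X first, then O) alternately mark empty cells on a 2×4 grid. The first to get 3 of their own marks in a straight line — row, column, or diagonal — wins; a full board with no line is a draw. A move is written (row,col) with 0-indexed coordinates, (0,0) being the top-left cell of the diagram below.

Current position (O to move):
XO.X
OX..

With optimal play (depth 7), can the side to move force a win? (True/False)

O winning at [XO.X/OX..]: False

p1 O@[XO.X/OX..]: (0,2)[XOOX/OX..]+0* (1,2)[XO.X/OXO.]+0 (1,3)[XO.X/OX.O]+0
p2 X@[XOOX/OX..]: (1,2)[XOOX/OXX.]+0* (1,3)[XOOX/OX.X]+0
p3 O@[XOOX/OXX.]: (1,3)[XOOX/OXXO]+0*
p4 X@[XOOX/OXXO] terminal +0; root [XO.X/OX..] d7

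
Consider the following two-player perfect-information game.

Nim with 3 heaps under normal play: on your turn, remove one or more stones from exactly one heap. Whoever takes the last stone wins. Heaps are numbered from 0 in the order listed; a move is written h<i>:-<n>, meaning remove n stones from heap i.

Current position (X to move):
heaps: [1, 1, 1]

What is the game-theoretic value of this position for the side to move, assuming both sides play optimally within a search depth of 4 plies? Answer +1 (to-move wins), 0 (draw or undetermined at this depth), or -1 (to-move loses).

value((1,1,1), X) = +1

ply 1, X at (1,1,1) | h0:-1=+1→(0,1,1)*; h1:-1=+1→(1,0,1); h2:-1=+1→(1,1,0)
ply 2, O at (0,1,1) | h1:-1=-1→(0,0,1)*; h2:-1=-1→(0,1,0)
ply 3, X at (0,0,1) | h2:-1=+1→(0,0,0)*
ply 4: (0,0,0) is terminal -1 (O); from (1,1,1) depth 4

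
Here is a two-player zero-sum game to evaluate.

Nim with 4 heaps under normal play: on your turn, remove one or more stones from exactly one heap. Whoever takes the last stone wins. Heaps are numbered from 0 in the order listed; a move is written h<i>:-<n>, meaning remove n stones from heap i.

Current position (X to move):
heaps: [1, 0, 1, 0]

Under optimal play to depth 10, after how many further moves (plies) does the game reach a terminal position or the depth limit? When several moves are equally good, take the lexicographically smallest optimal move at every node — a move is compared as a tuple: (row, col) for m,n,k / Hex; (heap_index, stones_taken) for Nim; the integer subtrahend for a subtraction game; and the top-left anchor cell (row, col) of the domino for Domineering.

p1 X@[(1,0,1,0)]: h0:-1[(0,0,1,0)]-1* h2:-1[(1,0,0,0)]-1
p2 O@[(0,0,1,0)]: h2:-1[(0,0,0,0)]+1*
p3 X@[(0,0,0,0)] terminal -1; root [(1,0,1,0)] d10

PV length from [(1,0,1,0)]: 2 plies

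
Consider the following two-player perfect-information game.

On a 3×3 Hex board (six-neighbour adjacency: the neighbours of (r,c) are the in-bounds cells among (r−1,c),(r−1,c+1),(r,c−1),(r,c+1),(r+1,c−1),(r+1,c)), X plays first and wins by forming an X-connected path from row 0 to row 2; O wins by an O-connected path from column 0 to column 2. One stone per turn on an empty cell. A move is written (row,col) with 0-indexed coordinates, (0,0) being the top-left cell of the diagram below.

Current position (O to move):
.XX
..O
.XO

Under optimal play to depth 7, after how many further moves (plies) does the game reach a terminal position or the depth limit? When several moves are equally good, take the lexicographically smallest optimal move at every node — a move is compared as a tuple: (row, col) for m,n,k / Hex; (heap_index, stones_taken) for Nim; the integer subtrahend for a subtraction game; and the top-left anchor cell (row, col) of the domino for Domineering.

PV length from [.XX/..O/.XO]: 3 plies

ply 1, O at .XX/..O/.XO | (0,0)=-1→OXX/..O/.XO; (1,0)=-1→.XX/O.O/.XO; (1,1)=+1→.XX/.OO/.XO*; (2,0)=-1→.XX/..O/OXO
ply 2, X at .XX/.OO/.XO | (0,0)=-1→XXX/.OO/.XO*; (1,0)=-1→.XX/XOO/.XO; (2,0)=-1→.XX/.OO/XXO
ply 3, O at XXX/.OO/.XO | (1,0)=+1→XXX/OOO/.XO*; (2,0)=+1→XXX/.OO/OXO
ply 4: XXX/OOO/.XO is terminal -1 (X); from .XX/..O/.XO depth 7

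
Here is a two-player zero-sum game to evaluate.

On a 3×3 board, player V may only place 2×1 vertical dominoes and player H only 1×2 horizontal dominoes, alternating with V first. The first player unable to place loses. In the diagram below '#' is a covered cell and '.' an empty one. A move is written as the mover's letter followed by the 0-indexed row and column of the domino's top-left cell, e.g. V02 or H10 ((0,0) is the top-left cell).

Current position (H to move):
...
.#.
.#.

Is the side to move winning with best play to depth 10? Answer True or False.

H winning at [.../.#./.#.]: False

p1 H@[.../.#./.#.]: H00[##./.#./.#.]-1* H01[.##/.#./.#.]-1
p2 V@[##./.#./.#.]: V02[###/.##/.#.]+1* V10[##./##./##.]+1 V12[##./.##/.##]+1
p3 H@[###/.##/.#.] terminal -1; root [.../.#./.#.] d10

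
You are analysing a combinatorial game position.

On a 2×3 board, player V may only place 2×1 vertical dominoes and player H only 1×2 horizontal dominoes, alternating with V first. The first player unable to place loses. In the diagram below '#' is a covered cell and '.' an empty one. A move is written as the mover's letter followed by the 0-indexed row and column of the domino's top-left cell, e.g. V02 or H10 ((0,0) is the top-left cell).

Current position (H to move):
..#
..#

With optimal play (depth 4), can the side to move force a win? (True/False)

p1 H@[..#/..#]: H00[###/..#]+1* H10[..#/###]+1
p2 V@[###/..#] terminal -1; root [..#/..#] d4

H winning at [..#/..#]: True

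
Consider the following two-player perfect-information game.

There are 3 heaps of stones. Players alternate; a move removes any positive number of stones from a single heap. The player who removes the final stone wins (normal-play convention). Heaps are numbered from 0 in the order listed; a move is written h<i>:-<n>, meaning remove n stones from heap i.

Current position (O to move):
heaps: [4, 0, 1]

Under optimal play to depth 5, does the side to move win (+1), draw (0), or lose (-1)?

value((4,0,1), O) = +1

[(4,0,1)] O move#1: h0:-1:-1/(3,0,1), h0:-2:-1/(2,0,1), h0:-3:+1/(1,0,1)*, h0:-4:-1/(0,0,1), h2:-1:-1/(4,0,0)
[(1,0,1)] X move#2: h0:-1:-1/(0,0,1)*, h2:-1:-1/(1,0,0)
[(0,0,1)] O move#3: h2:-1:+1/(0,0,0)*
[(0,0,0)] end (terminal -1, X#4); searched (4,0,1) to 5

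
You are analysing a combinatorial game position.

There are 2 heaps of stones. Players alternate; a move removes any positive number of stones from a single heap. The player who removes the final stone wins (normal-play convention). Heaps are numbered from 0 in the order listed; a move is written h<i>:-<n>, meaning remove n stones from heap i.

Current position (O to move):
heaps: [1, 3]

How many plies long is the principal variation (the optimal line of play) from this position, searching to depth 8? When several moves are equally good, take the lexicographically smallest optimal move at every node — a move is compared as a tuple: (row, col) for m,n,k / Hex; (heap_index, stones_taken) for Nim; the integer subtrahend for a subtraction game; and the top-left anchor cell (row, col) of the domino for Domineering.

ply 1, O at (1,3) | h0:-1=-1→(0,3); h1:-1=-1→(1,2); h1:-2=+1→(1,1)*; h1:-3=-1→(1,0)
ply 2, X at (1,1) | h0:-1=-1→(0,1)*; h1:-1=-1→(1,0)
ply 3, O at (0,1) | h1:-1=+1→(0,0)*
ply 4: (0,0) is terminal -1 (X); from (1,3) depth 8

PV length from [(1,3)]: 3 plies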